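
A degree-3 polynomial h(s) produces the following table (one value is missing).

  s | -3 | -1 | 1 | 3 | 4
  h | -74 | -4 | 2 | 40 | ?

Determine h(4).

101

The 4 known values determine h uniquely (degree ≤ 3).
L_0(4) = (5)·(3)·(1)/[(-2)·(-4)·(-6)] = -5/16
L_1(4) = (7)·(3)·(1)/[(2)·(-2)·(-4)] = 21/16
L_2(4) = (7)·(5)·(1)/[(4)·(2)·(-2)] = -35/16
L_3(4) = (7)·(5)·(3)/[(6)·(4)·(2)] = 35/16
Sum: (-74)·(-5/16) + (-4)·(21/16) + 2·(-35/16) + 40·(35/16) = 101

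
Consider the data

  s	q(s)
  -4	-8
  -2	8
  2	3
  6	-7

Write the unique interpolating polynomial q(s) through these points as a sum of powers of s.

q(s) = (133/960)s^3 - (79/80)s^2 - (433/240)s + 189/20

Build the Lagrange basis polynomials:
L_0(s) = (s + 2)(s - 2)(s - 6) / [-120] = -(1/120)s^3 + (1/20)s^2 + (1/30)s - 1/5
L_1(s) = (s + 4)(s - 2)(s - 6) / [64] = (1/64)s^3 - (1/16)s^2 - (5/16)s + 3/4
L_2(s) = (s + 4)(s + 2)(s - 6) / [-96] = -(1/96)s^3 + (7/24)s + 1/2
L_3(s) = (s + 4)(s + 2)(s - 2) / [320] = (1/320)s^3 + (1/80)s^2 - (1/80)s - 1/20
q(s) = (-8)·L_0 + 8·L_1 + 3·L_2 + (-7)·L_3
  (-8)·L_0(s) = (1/15)s^3 - (2/5)s^2 - (4/15)s + 8/5
  8·L_1(s) = (1/8)s^3 - (1/2)s^2 - (5/2)s + 6
  3·L_2(s) = -(1/32)s^3 + (7/8)s + 3/2
  (-7)·L_3(s) = -(7/320)s^3 - (7/80)s^2 + (7/80)s + 7/20
Adding term by term: (133/960)s^3 - (79/80)s^2 - (433/240)s + 189/20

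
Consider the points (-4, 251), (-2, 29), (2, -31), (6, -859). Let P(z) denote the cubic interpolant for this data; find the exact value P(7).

L_0(7) = (9)·(5)·(1)/[(-2)·(-6)·(-10)] = -3/8
L_1(7) = (11)·(5)·(1)/[(2)·(-4)·(-8)] = 55/64
L_2(7) = (11)·(9)·(1)/[(6)·(4)·(-4)] = -33/32
L_3(7) = (11)·(9)·(5)/[(10)·(8)·(4)] = 99/64
Sum: 251·(-3/8) + 29·(55/64) + (-31)·(-33/32) + (-859)·(99/64) = -1366

-1366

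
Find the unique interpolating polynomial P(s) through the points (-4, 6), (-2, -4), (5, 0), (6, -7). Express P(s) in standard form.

Newton's divided differences:
P[-4,-2] = (-4 - 6) / (-2 - (-4)) = -5
P[-2,5] = (0 - (-4)) / (5 - (-2)) = 4/7
P[5,6] = (-7 - 0) / (6 - 5) = -7
P[-4,-2,5] = (4/7 - (-5)) / (5 - (-4)) = 13/21
P[-2,5,6] = (-7 - 4/7) / (6 - (-2)) = -53/56
P[-4,-2,5,6] = (-53/56 - 13/21) / (6 - (-4)) = -263/1680
P(s) = 6 + (-5)·(s + 4) + (13/21)·(s + 4)(s + 2) + (-263/1680)·(s + 4)(s + 2)(s - 5)
Expanding: P(s) = -(263/1680)s^3 + (37/80)s^2 + (259/120)s - 39/14

P(s) = -(263/1680)s^3 + (37/80)s^2 + (259/120)s - 39/14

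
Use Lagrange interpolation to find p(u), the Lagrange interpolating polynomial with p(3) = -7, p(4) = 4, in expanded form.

Build the Lagrange basis polynomials:
L_0(u) = (u - 4) / [-1] = -u + 4
L_1(u) = (u - 3) / [1] = u - 3
p(u) = (-7)·L_0 + 4·L_1
  (-7)·L_0(u) = 7u - 28
  4·L_1(u) = 4u - 12
Adding term by term: 11u - 40

p(u) = 11u - 40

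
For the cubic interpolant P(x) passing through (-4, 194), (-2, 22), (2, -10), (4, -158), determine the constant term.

2

L_0(x) = (x + 2)(x - 2)(x - 4) / [-96] = -(1/96)x^3 + (1/24)x^2 + (1/24)x - 1/6
L_1(x) = (x + 4)(x - 2)(x - 4) / [48] = (1/48)x^3 - (1/24)x^2 - (1/3)x + 2/3
L_2(x) = (x + 4)(x + 2)(x - 4) / [-48] = -(1/48)x^3 - (1/24)x^2 + (1/3)x + 2/3
L_3(x) = (x + 4)(x + 2)(x - 2) / [96] = (1/96)x^3 + (1/24)x^2 - (1/24)x - 1/6
P(x) = 194·L_0 + 22·L_1 + (-10)·L_2 + (-158)·L_3
Only the constant term is needed; take it from each L_i and combine:
194·(-1/6) + 22·(2/3) + (-10)·(2/3) + (-158)·(-1/6) = 2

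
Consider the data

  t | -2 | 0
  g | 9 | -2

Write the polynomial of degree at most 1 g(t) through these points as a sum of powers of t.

Build the Lagrange basis polynomials:
L_0(t) = t / [-2] = -(1/2)t
L_1(t) = (t + 2) / [2] = (1/2)t + 1
g(t) = 9·L_0 + (-2)·L_1
  9·L_0(t) = -(9/2)t
  (-2)·L_1(t) = -t - 2
Adding term by term: -(11/2)t - 2

g(t) = -(11/2)t - 2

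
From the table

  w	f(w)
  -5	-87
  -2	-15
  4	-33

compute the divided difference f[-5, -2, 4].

f[-5,-2] = (-15 - (-87)) / (-2 - (-5)) = 24
f[-2,4] = (-33 - (-15)) / (4 - (-2)) = -3
f[-5,-2,4] = (-3 - 24) / (4 - (-5)) = -3

-3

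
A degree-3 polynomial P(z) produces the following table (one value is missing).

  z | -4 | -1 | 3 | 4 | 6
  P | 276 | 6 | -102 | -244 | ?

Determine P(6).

The 4 known values determine P uniquely (degree ≤ 3).
L_0(6) = (7)·(3)·(2)/[(-3)·(-7)·(-8)] = -1/4
L_1(6) = (10)·(3)·(2)/[(3)·(-4)·(-5)] = 1
L_2(6) = (10)·(7)·(2)/[(7)·(4)·(-1)] = -5
L_3(6) = (10)·(7)·(3)/[(8)·(5)·(1)] = 21/4
Sum: 276·(-1/4) + 6·(1) + (-102)·(-5) + (-244)·(21/4) = -834

-834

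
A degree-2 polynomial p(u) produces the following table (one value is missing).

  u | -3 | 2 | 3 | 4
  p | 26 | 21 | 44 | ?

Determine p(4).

75

The 3 known values determine p uniquely (degree ≤ 2).
L_0(4) = (2)·(1)/[(-5)·(-6)] = 1/15
L_1(4) = (7)·(1)/[(5)·(-1)] = -7/5
L_2(4) = (7)·(2)/[(6)·(1)] = 7/3
Sum: 26·(1/15) + 21·(-7/5) + 44·(7/3) = 75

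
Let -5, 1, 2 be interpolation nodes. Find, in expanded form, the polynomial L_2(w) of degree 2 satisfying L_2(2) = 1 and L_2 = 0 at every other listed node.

L_2(w) = (1/7)w^2 + (4/7)w - 5/7

L_2(w) = (w + 5)(w - 1) / [(7)·(1)]
       = (w^2 + 4w - 5) / (7)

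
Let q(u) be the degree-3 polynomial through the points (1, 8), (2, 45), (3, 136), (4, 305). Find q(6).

Evaluate each Lagrange basis at u = 6:
L_0(6) = (4)·(3)·(2)/[(-1)·(-2)·(-3)] = -4
L_1(6) = (5)·(3)·(2)/[(1)·(-1)·(-2)] = 15
L_2(6) = (5)·(4)·(2)/[(2)·(1)·(-1)] = -20
L_3(6) = (5)·(4)·(3)/[(3)·(2)·(1)] = 10
Sum: 8·(-4) + 45·(15) + 136·(-20) + 305·(10) = 973

973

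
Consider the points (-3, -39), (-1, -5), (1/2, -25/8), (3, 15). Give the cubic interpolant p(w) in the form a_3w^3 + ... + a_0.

Build the Lagrange basis polynomials:
L_0(w) = (w + 1)(w - 1/2)(w - 3) / [-42] = -(1/42)w^3 + (5/84)w^2 + (1/21)w - 1/28
L_1(w) = (w + 3)(w - 1/2)(w - 3) / [12] = (1/12)w^3 - (1/24)w^2 - (3/4)w + 3/8
L_2(w) = (w + 3)(w + 1)(w - 3) / [-105/8] = -(8/105)w^3 - (8/105)w^2 + (24/35)w + 24/35
L_3(w) = (w + 3)(w + 1)(w - 1/2) / [60] = (1/60)w^3 + (7/120)w^2 + (1/60)w - 1/40
p(w) = (-39)·L_0 + (-5)·L_1 + (-25/8)·L_2 + 15·L_3
  (-39)·L_0(w) = (13/14)w^3 - (65/28)w^2 - (13/7)w + 39/28
  (-5)·L_1(w) = -(5/12)w^3 + (5/24)w^2 + (15/4)w - 15/8
  (-25/8)·L_2(w) = (5/21)w^3 + (5/21)w^2 - (15/7)w - 15/7
  15·L_3(w) = (1/4)w^3 + (7/8)w^2 + (1/4)w - 3/8
Adding term by term: w^3 - w^2 - 3

p(w) = w^3 - w^2 - 3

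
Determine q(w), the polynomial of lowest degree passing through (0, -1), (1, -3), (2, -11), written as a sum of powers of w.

q(w) = -3w^2 + w - 1

Build the Lagrange basis polynomials:
L_0(w) = (w - 1)(w - 2) / [2] = (1/2)w^2 - (3/2)w + 1
L_1(w) = w(w - 2) / [-1] = -w^2 + 2w
L_2(w) = w(w - 1) / [2] = (1/2)w^2 - (1/2)w
q(w) = (-1)·L_0 + (-3)·L_1 + (-11)·L_2
  (-1)·L_0(w) = -(1/2)w^2 + (3/2)w - 1
  (-3)·L_1(w) = 3w^2 - 6w
  (-11)·L_2(w) = -(11/2)w^2 + (11/2)w
Adding term by term: -3w^2 + w - 1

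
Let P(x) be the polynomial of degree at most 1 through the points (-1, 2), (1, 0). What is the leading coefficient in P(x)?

The leading coefficient equals the top divided difference P[-1,1].
P[-1,1] = (0 - 2) / (1 - (-1)) = -1

-1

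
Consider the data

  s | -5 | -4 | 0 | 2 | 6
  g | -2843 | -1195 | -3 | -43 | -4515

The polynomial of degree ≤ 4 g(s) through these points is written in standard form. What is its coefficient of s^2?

1

Build the Lagrange basis polynomials:
L_0(s) = (s + 4)s(s - 2)(s - 6) / [385] = (1/385)s^4 - (4/385)s^3 - (4/77)s^2 + (48/385)s
L_1(s) = (s + 5)s(s - 2)(s - 6) / [-240] = -(1/240)s^4 + (1/80)s^3 + (7/60)s^2 - (1/4)s
L_2(s) = (s + 5)(s + 4)(s - 2)(s - 6) / [240] = (1/240)s^4 + (1/240)s^3 - (1/6)s^2 - (13/60)s + 1
L_3(s) = (s + 5)(s + 4)s(s - 6) / [-336] = -(1/336)s^4 - (1/112)s^3 + (17/168)s^2 + (5/14)s
L_4(s) = (s + 5)(s + 4)s(s - 2) / [2640] = (1/2640)s^4 + (7/2640)s^3 + (1/1320)s^2 - (1/66)s
g(s) = (-2843)·L_0 + (-1195)·L_1 + (-3)·L_2 + (-43)·L_3 + (-4515)·L_4
Only the coefficient of s^2 is needed; take it from each L_i and combine:
(-2843)·(-4/77) + (-1195)·(7/60) + (-3)·(-1/6) + (-43)·(17/168) + (-4515)·(1/1320) = 1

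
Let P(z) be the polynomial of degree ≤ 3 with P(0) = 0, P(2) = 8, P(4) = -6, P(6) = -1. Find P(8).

64

L_0(8) = (6)·(4)·(2)/[(-2)·(-4)·(-6)] = -1
L_1(8) = (8)·(4)·(2)/[(2)·(-2)·(-4)] = 4
L_2(8) = (8)·(6)·(2)/[(4)·(2)·(-2)] = -6
L_3(8) = (8)·(6)·(4)/[(6)·(4)·(2)] = 4
Sum: 0 + 8·(4) + (-6)·(-6) + (-1)·(4) = 64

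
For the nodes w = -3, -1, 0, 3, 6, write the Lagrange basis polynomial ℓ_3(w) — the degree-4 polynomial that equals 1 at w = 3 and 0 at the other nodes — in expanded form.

ℓ_3(w) = -(1/216)w^4 + (1/108)w^3 + (7/72)w^2 + (1/12)w

ℓ_3(w) = (w + 3)(w + 1)w(w - 6) / [(6)·(4)·(3)·(-3)]
       = (w^4 - 2w^3 - 21w^2 - 18w) / (-216)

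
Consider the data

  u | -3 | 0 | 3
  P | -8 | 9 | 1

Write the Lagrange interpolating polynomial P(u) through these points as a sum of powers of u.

P(u) = -(25/18)u^2 + (3/2)u + 9

Build the Lagrange basis polynomials:
L_0(u) = u(u - 3) / [18] = (1/18)u^2 - (1/6)u
L_1(u) = (u + 3)(u - 3) / [-9] = -(1/9)u^2 + 1
L_2(u) = (u + 3)u / [18] = (1/18)u^2 + (1/6)u
P(u) = (-8)·L_0 + 9·L_1 + 1·L_2
  (-8)·L_0(u) = -(4/9)u^2 + (4/3)u
  9·L_1(u) = -u^2 + 9
  1·L_2(u) = (1/18)u^2 + (1/6)u
Adding term by term: -(25/18)u^2 + (3/2)u + 9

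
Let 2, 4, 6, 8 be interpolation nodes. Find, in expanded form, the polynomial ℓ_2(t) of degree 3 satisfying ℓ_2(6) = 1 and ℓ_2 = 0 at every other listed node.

ℓ_2(t) = (t - 2)(t - 4)(t - 8) / [(4)·(2)·(-2)]
       = (t^3 - 14t^2 + 56t - 64) / (-16)

ℓ_2(t) = -(1/16)t^3 + (7/8)t^2 - (7/2)t + 4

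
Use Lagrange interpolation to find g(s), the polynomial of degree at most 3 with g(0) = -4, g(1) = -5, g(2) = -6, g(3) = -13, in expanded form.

g(s) = -s^3 + 3s^2 - 3s - 4

Build the Lagrange basis polynomials:
L_0(s) = (s - 1)(s - 2)(s - 3) / [-6] = -(1/6)s^3 + s^2 - (11/6)s + 1
L_1(s) = s(s - 2)(s - 3) / [2] = (1/2)s^3 - (5/2)s^2 + 3s
L_2(s) = s(s - 1)(s - 3) / [-2] = -(1/2)s^3 + 2s^2 - (3/2)s
L_3(s) = s(s - 1)(s - 2) / [6] = (1/6)s^3 - (1/2)s^2 + (1/3)s
g(s) = (-4)·L_0 + (-5)·L_1 + (-6)·L_2 + (-13)·L_3
  (-4)·L_0(s) = (2/3)s^3 - 4s^2 + (22/3)s - 4
  (-5)·L_1(s) = -(5/2)s^3 + (25/2)s^2 - 15s
  (-6)·L_2(s) = 3s^3 - 12s^2 + 9s
  (-13)·L_3(s) = -(13/6)s^3 + (13/2)s^2 - (13/3)s
Adding term by term: -s^3 + 3s^2 - 3s - 4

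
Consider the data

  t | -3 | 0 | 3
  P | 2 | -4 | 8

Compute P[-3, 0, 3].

P[-3,0] = (-4 - 2) / (0 - (-3)) = -2
P[0,3] = (8 - (-4)) / (3 - 0) = 4
P[-3,0,3] = (4 - (-2)) / (3 - (-3)) = 1

1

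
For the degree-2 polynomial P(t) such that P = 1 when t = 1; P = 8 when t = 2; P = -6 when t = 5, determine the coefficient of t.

63/4

Build the Lagrange basis polynomials:
L_0(t) = (t - 2)(t - 5) / [4] = (1/4)t^2 - (7/4)t + 5/2
L_1(t) = (t - 1)(t - 5) / [-3] = -(1/3)t^2 + 2t - 5/3
L_2(t) = (t - 1)(t - 2) / [12] = (1/12)t^2 - (1/4)t + 1/6
P(t) = 1·L_0 + 8·L_1 + (-6)·L_2
Only the coefficient of t is needed; take it from each L_i and combine:
1·(-7/4) + 8·(2) + (-6)·(-1/4) = 63/4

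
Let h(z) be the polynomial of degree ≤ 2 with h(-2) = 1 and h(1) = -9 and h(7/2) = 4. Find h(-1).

-299/55

L_0(-1) = (-2)·(-9/2)/[(-3)·(-11/2)] = 6/11
L_1(-1) = (1)·(-9/2)/[(3)·(-5/2)] = 3/5
L_2(-1) = (1)·(-2)/[(11/2)·(5/2)] = -8/55
Sum: 1·(6/11) + (-9)·(3/5) + 4·(-8/55) = -299/55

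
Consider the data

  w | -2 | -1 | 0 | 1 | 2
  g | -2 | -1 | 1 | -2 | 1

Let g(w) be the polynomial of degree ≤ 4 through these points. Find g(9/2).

L_0(9/2) = (11/2)·(9/2)·(7/2)·(5/2)/[(-1)·(-2)·(-3)·(-4)] = 1155/128
L_1(9/2) = (13/2)·(9/2)·(7/2)·(5/2)/[(1)·(-1)·(-2)·(-3)] = -1365/32
L_2(9/2) = (13/2)·(11/2)·(7/2)·(5/2)/[(2)·(1)·(-1)·(-2)] = 5005/64
L_3(9/2) = (13/2)·(11/2)·(9/2)·(5/2)/[(3)·(2)·(1)·(-1)] = -2145/32
L_4(9/2) = (13/2)·(11/2)·(9/2)·(7/2)/[(4)·(3)·(2)·(1)] = 3003/128
Sum: (-2)·(1155/128) + (-1)·(-1365/32) + 1·(5005/64) + (-2)·(-2145/32) + 1·(3003/128) = 33323/128

33323/128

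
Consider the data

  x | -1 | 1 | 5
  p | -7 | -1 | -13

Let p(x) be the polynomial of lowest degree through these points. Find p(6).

Using Newton's divided-difference form:
p[-1,1] = (-1 - (-7)) / (1 - (-1)) = 3
p[1,5] = (-13 - (-1)) / (5 - 1) = -3
p[-1,1,5] = (-3 - 3) / (5 - (-1)) = -1
p(6) = -7 + 3·(7) + (-1)·(7)·(5) = -21

-21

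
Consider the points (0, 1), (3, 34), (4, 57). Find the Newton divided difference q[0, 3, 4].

q[0,3] = (34 - 1) / (3 - 0) = 11
q[3,4] = (57 - 34) / (4 - 3) = 23
q[0,3,4] = (23 - 11) / (4 - 0) = 3

3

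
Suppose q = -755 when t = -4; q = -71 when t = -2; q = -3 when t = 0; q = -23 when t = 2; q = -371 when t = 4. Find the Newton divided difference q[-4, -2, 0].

-77

q[-4,-2] = (-71 - (-755)) / (-2 - (-4)) = 342
q[-2,0] = (-3 - (-71)) / (0 - (-2)) = 34
q[-4,-2,0] = (34 - 342) / (0 - (-4)) = -77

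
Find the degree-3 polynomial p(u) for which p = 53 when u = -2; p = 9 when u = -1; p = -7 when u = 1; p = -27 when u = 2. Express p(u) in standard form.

Newton's divided differences:
p[-2,-1] = (9 - 53) / (-1 - (-2)) = -44
p[-1,1] = (-7 - 9) / (1 - (-1)) = -8
p[1,2] = (-27 - (-7)) / (2 - 1) = -20
p[-2,-1,1] = (-8 - (-44)) / (1 - (-2)) = 12
p[-1,1,2] = (-20 - (-8)) / (2 - (-1)) = -4
p[-2,-1,1,2] = (-4 - 12) / (2 - (-2)) = -4
p(u) = 53 + (-44)·(u + 2) + 12·(u + 2)(u + 1) + (-4)·(u + 2)(u + 1)(u - 1)
Expanding: p(u) = -4u^3 + 4u^2 - 4u - 3

p(u) = -4u^3 + 4u^2 - 4u - 3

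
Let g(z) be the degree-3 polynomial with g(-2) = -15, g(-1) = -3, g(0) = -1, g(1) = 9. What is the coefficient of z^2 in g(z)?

4

Build the Lagrange basis polynomials:
L_0(z) = (z + 1)z(z - 1) / [-6] = -(1/6)z^3 + (1/6)z
L_1(z) = (z + 2)z(z - 1) / [2] = (1/2)z^3 + (1/2)z^2 - z
L_2(z) = (z + 2)(z + 1)(z - 1) / [-2] = -(1/2)z^3 - z^2 + (1/2)z + 1
L_3(z) = (z + 2)(z + 1)z / [6] = (1/6)z^3 + (1/2)z^2 + (1/3)z
g(z) = (-15)·L_0 + (-3)·L_1 + (-1)·L_2 + 9·L_3
Only the coefficient of z^2 is needed; take it from each L_i and combine:
(-15)·(0) + (-3)·(1/2) + (-1)·(-1) + 9·(1/2) = 4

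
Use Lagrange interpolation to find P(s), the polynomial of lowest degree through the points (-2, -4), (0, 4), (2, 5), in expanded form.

L_0(s) = s(s - 2) / [8] = (1/8)s^2 - (1/4)s
L_1(s) = (s + 2)(s - 2) / [-4] = -(1/4)s^2 + 1
L_2(s) = (s + 2)s / [8] = (1/8)s^2 + (1/4)s
P(s) = (-4)·L_0 + 4·L_1 + 5·L_2
  (-4)·L_0(s) = -(1/2)s^2 + s
  4·L_1(s) = -s^2 + 4
  5·L_2(s) = (5/8)s^2 + (5/4)s
Adding term by term: -(7/8)s^2 + (9/4)s + 4

P(s) = -(7/8)s^2 + (9/4)s + 4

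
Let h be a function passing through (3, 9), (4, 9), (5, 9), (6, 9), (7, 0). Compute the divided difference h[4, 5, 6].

h[4,5] = (9 - 9) / (5 - 4) = 0
h[5,6] = (9 - 9) / (6 - 5) = 0
h[4,5,6] = (0 - 0) / (6 - 4) = 0

0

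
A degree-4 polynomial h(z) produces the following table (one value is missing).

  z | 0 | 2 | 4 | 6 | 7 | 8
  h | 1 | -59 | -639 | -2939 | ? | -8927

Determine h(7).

-5319

The 5 known values determine h uniquely (degree ≤ 4).
Evaluate each Lagrange basis at z = 7:
L_0(7) = (5)·(3)·(1)·(-1)/[(-2)·(-4)·(-6)·(-8)] = -5/128
L_1(7) = (7)·(3)·(1)·(-1)/[(2)·(-2)·(-4)·(-6)] = 7/32
L_2(7) = (7)·(5)·(1)·(-1)/[(4)·(2)·(-2)·(-4)] = -35/64
L_3(7) = (7)·(5)·(3)·(-1)/[(6)·(4)·(2)·(-2)] = 35/32
L_4(7) = (7)·(5)·(3)·(1)/[(8)·(6)·(4)·(2)] = 35/128
Sum: 1·(-5/128) + (-59)·(7/32) + (-639)·(-35/64) + (-2939)·(35/32) + (-8927)·(35/128) = -5319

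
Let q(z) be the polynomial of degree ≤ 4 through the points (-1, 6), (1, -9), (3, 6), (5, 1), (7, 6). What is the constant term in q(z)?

-23/2

Build the Lagrange basis polynomials:
L_0(z) = (z - 1)(z - 3)(z - 5)(z - 7) / [384] = (1/384)z^4 - (1/24)z^3 + (43/192)z^2 - (11/24)z + 35/128
L_1(z) = (z + 1)(z - 3)(z - 5)(z - 7) / [-96] = -(1/96)z^4 + (7/48)z^3 - (7/12)z^2 + (17/48)z + 35/32
L_2(z) = (z + 1)(z - 1)(z - 5)(z - 7) / [64] = (1/64)z^4 - (3/16)z^3 + (17/32)z^2 + (3/16)z - 35/64
L_3(z) = (z + 1)(z - 1)(z - 3)(z - 7) / [-96] = -(1/96)z^4 + (5/48)z^3 - (5/24)z^2 - (5/48)z + 7/32
L_4(z) = (z + 1)(z - 1)(z - 3)(z - 5) / [384] = (1/384)z^4 - (1/48)z^3 + (7/192)z^2 + (1/48)z - 5/128
q(z) = 6·L_0 + (-9)·L_1 + 6·L_2 + 1·L_3 + 6·L_4
Only the constant term is needed; take it from each L_i and combine:
6·(35/128) + (-9)·(35/32) + 6·(-35/64) + 1·(7/32) + 6·(-5/128) = -23/2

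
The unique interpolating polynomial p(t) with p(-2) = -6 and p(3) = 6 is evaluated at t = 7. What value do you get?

78/5

L_0(7) = (4)/[(-5)] = -4/5
L_1(7) = (9)/[(5)] = 9/5
Sum: (-6)·(-4/5) + 6·(9/5) = 78/5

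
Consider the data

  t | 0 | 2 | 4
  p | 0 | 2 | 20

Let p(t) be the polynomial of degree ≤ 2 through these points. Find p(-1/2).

2

Evaluate each Lagrange basis at t = -1/2:
L_0(-1/2) = (-5/2)·(-9/2)/[(-2)·(-4)] = 45/32
L_1(-1/2) = (-1/2)·(-9/2)/[(2)·(-2)] = -9/16
L_2(-1/2) = (-1/2)·(-5/2)/[(4)·(2)] = 5/32
Sum: 0 + 2·(-9/16) + 20·(5/32) = 2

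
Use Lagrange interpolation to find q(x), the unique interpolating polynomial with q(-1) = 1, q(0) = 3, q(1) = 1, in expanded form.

q(x) = -2x^2 + 3

Build the Lagrange basis polynomials:
L_0(x) = x(x - 1) / [2] = (1/2)x^2 - (1/2)x
L_1(x) = (x + 1)(x - 1) / [-1] = -x^2 + 1
L_2(x) = (x + 1)x / [2] = (1/2)x^2 + (1/2)x
q(x) = 1·L_0 + 3·L_1 + 1·L_2
  1·L_0(x) = (1/2)x^2 - (1/2)x
  3·L_1(x) = -3x^2 + 3
  1·L_2(x) = (1/2)x^2 + (1/2)x
Adding term by term: -2x^2 + 3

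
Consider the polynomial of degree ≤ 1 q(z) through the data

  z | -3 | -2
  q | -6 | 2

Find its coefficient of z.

The leading coefficient equals the top divided difference q[-3,-2].
q[-3,-2] = (2 - (-6)) / (-2 - (-3)) = 8

8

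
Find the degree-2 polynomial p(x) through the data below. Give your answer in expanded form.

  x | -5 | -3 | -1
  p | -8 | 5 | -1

Newton's divided differences:
p[-5,-3] = (5 - (-8)) / (-3 - (-5)) = 13/2
p[-3,-1] = (-1 - 5) / (-1 - (-3)) = -3
p[-5,-3,-1] = (-3 - 13/2) / (-1 - (-5)) = -19/8
p(x) = -8 + (13/2)·(x + 5) + (-19/8)·(x + 5)(x + 3)
Expanding: p(x) = -(19/8)x^2 - (25/2)x - 89/8

p(x) = -(19/8)x^2 - (25/2)x - 89/8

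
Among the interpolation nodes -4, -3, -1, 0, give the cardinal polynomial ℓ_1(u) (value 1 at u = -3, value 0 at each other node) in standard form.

ℓ_1(u) = (1/6)u^3 + (5/6)u^2 + (2/3)u

ℓ_1(u) = (u + 4)(u + 1)u / [(1)·(-2)·(-3)]
       = (u^3 + 5u^2 + 4u) / (6)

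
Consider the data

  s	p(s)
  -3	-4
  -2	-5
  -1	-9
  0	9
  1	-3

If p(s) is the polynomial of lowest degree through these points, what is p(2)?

-174

Evaluate each Lagrange basis at s = 2:
L_0(2) = (4)·(3)·(2)·(1)/[(-1)·(-2)·(-3)·(-4)] = 1
L_1(2) = (5)·(3)·(2)·(1)/[(1)·(-1)·(-2)·(-3)] = -5
L_2(2) = (5)·(4)·(2)·(1)/[(2)·(1)·(-1)·(-2)] = 10
L_3(2) = (5)·(4)·(3)·(1)/[(3)·(2)·(1)·(-1)] = -10
L_4(2) = (5)·(4)·(3)·(2)/[(4)·(3)·(2)·(1)] = 5
Sum: (-4)·(1) + (-5)·(-5) + (-9)·(10) + 9·(-10) + (-3)·(5) = -174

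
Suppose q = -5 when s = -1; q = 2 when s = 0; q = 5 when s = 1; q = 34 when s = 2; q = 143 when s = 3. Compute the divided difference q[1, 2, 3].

40

q[1,2] = (34 - 5) / (2 - 1) = 29
q[2,3] = (143 - 34) / (3 - 2) = 109
q[1,2,3] = (109 - 29) / (3 - 1) = 40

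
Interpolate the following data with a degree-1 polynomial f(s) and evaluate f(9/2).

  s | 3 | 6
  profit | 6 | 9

15/2

Evaluate each Lagrange basis at s = 9/2:
L_0(9/2) = (-3/2)/[(-3)] = 1/2
L_1(9/2) = (3/2)/[(3)] = 1/2
Sum: 6·(1/2) + 9·(1/2) = 15/2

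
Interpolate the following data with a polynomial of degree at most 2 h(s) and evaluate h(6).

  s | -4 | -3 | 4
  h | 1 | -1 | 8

503/28

L_0(6) = (9)·(2)/[(-1)·(-8)] = 9/4
L_1(6) = (10)·(2)/[(1)·(-7)] = -20/7
L_2(6) = (10)·(9)/[(8)·(7)] = 45/28
Sum: 1·(9/4) + (-1)·(-20/7) + 8·(45/28) = 503/28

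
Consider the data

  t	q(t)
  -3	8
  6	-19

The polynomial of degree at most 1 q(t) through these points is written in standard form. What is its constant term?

Build the Lagrange basis polynomials:
L_0(t) = (t - 6) / [-9] = -(1/9)t + 2/3
L_1(t) = (t + 3) / [9] = (1/9)t + 1/3
q(t) = 8·L_0 + (-19)·L_1
Only the constant term is needed; take it from each L_i and combine:
8·(2/3) + (-19)·(1/3) = -1

-1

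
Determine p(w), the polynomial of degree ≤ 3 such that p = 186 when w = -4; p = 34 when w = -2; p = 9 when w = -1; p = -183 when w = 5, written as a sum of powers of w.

p(w) = -2w^3 + 3w^2 - 2w + 2

Newton's divided differences:
p[-4,-2] = (34 - 186) / (-2 - (-4)) = -76
p[-2,-1] = (9 - 34) / (-1 - (-2)) = -25
p[-1,5] = (-183 - 9) / (5 - (-1)) = -32
p[-4,-2,-1] = (-25 - (-76)) / (-1 - (-4)) = 17
p[-2,-1,5] = (-32 - (-25)) / (5 - (-2)) = -1
p[-4,-2,-1,5] = (-1 - 17) / (5 - (-4)) = -2
p(w) = 186 + (-76)·(w + 4) + 17·(w + 4)(w + 2) + (-2)·(w + 4)(w + 2)(w + 1)
Expanding: p(w) = -2w^3 + 3w^2 - 2w + 2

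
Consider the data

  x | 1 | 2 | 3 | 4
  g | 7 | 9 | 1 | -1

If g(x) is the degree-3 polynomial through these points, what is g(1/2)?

Evaluate each Lagrange basis at x = 1/2:
L_0(1/2) = (-3/2)·(-5/2)·(-7/2)/[(-1)·(-2)·(-3)] = 35/16
L_1(1/2) = (-1/2)·(-5/2)·(-7/2)/[(1)·(-1)·(-2)] = -35/16
L_2(1/2) = (-1/2)·(-3/2)·(-7/2)/[(2)·(1)·(-1)] = 21/16
L_3(1/2) = (-1/2)·(-3/2)·(-5/2)/[(3)·(2)·(1)] = -5/16
Sum: 7·(35/16) + 9·(-35/16) + 1·(21/16) + (-1)·(-5/16) = -11/4

-11/4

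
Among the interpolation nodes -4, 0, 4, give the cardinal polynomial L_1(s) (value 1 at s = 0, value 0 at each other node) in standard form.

L_1(s) = (s + 4)(s - 4) / [(4)·(-4)]
       = (s^2 - 16) / (-16)

L_1(s) = -(1/16)s^2 + 1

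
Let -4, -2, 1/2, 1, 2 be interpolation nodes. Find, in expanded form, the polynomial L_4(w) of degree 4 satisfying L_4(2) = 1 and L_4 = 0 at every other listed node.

L_4(w) = (1/36)w^4 + (1/8)w^3 - (1/72)w^2 - (1/4)w + 1/9

L_4(w) = (w + 4)(w + 2)(w - 1/2)(w - 1) / [(6)·(4)·(3/2)·(1)]
       = (w^4 + (9/2)w^3 - (1/2)w^2 - 9w + 4) / (36)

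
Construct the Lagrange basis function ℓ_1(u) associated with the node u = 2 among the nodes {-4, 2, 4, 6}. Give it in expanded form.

ℓ_1(u) = (u + 4)(u - 4)(u - 6) / [(6)·(-2)·(-4)]
       = (u^3 - 6u^2 - 16u + 96) / (48)

ℓ_1(u) = (1/48)u^3 - (1/8)u^2 - (1/3)u + 2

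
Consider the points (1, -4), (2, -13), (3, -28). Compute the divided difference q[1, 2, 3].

-3

q[1,2] = (-13 - (-4)) / (2 - 1) = -9
q[2,3] = (-28 - (-13)) / (3 - 2) = -15
q[1,2,3] = (-15 - (-9)) / (3 - 1) = -3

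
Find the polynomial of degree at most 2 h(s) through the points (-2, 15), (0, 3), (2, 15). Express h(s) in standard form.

Newton's divided differences:
h[-2,0] = (3 - 15) / (0 - (-2)) = -6
h[0,2] = (15 - 3) / (2 - 0) = 6
h[-2,0,2] = (6 - (-6)) / (2 - (-2)) = 3
h(s) = 15 + (-6)·(s + 2) + 3·(s + 2)s
Expanding: h(s) = 3s^2 + 3

h(s) = 3s^2 + 3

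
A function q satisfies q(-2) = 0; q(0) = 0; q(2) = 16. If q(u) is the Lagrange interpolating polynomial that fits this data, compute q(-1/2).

-3/2

Evaluate each Lagrange basis at u = -1/2:
L_0(-1/2) = (-1/2)·(-5/2)/[(-2)·(-4)] = 5/32
L_1(-1/2) = (3/2)·(-5/2)/[(2)·(-2)] = 15/16
L_2(-1/2) = (3/2)·(-1/2)/[(4)·(2)] = -3/32
Sum: 0 + 0 + 16·(-3/32) = -3/2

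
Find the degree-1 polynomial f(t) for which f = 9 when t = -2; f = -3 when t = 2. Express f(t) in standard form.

f(t) = -3t + 3

Build the Lagrange basis polynomials:
L_0(t) = (t - 2) / [-4] = -(1/4)t + 1/2
L_1(t) = (t + 2) / [4] = (1/4)t + 1/2
f(t) = 9·L_0 + (-3)·L_1
  9·L_0(t) = -(9/4)t + 9/2
  (-3)·L_1(t) = -(3/4)t - 3/2
Adding term by term: -3t + 3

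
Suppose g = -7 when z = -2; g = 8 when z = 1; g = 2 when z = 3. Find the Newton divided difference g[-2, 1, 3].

g[-2,1] = (8 - (-7)) / (1 - (-2)) = 5
g[1,3] = (2 - 8) / (3 - 1) = -3
g[-2,1,3] = (-3 - 5) / (3 - (-2)) = -8/5

-8/5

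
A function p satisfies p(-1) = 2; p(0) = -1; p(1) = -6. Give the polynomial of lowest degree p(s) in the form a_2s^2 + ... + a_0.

p(s) = -s^2 - 4s - 1

Build the Lagrange basis polynomials:
L_0(s) = s(s - 1) / [2] = (1/2)s^2 - (1/2)s
L_1(s) = (s + 1)(s - 1) / [-1] = -s^2 + 1
L_2(s) = (s + 1)s / [2] = (1/2)s^2 + (1/2)s
p(s) = 2·L_0 + (-1)·L_1 + (-6)·L_2
  2·L_0(s) = s^2 - s
  (-1)·L_1(s) = s^2 - 1
  (-6)·L_2(s) = -3s^2 - 3s
Adding term by term: -s^2 - 4s - 1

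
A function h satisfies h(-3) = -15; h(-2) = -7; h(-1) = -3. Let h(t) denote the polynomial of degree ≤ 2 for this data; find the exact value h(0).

Evaluate each Lagrange basis at t = 0:
L_0(0) = (2)·(1)/[(-1)·(-2)] = 1
L_1(0) = (3)·(1)/[(1)·(-1)] = -3
L_2(0) = (3)·(2)/[(2)·(1)] = 3
Sum: (-15)·(1) + (-7)·(-3) + (-3)·(3) = -3

-3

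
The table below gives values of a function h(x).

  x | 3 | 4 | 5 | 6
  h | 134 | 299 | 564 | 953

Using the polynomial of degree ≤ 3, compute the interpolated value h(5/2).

163/2

Evaluate each Lagrange basis at x = 5/2:
L_0(5/2) = (-3/2)·(-5/2)·(-7/2)/[(-1)·(-2)·(-3)] = 35/16
L_1(5/2) = (-1/2)·(-5/2)·(-7/2)/[(1)·(-1)·(-2)] = -35/16
L_2(5/2) = (-1/2)·(-3/2)·(-7/2)/[(2)·(1)·(-1)] = 21/16
L_3(5/2) = (-1/2)·(-3/2)·(-5/2)/[(3)·(2)·(1)] = -5/16
Sum: 134·(35/16) + 299·(-35/16) + 564·(21/16) + 953·(-5/16) = 163/2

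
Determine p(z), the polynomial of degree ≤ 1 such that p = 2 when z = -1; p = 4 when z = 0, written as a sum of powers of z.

p(z) = 2z + 4

Build the Lagrange basis polynomials:
L_0(z) = z / [-1] = -z
L_1(z) = (z + 1) / [1] = z + 1
p(z) = 2·L_0 + 4·L_1
  2·L_0(z) = -2z
  4·L_1(z) = 4z + 4
Adding term by term: 2z + 4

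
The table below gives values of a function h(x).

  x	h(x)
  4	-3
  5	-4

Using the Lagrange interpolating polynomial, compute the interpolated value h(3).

-2

Evaluate each Lagrange basis at x = 3:
L_0(3) = (-2)/[(-1)] = 2
L_1(3) = (-1)/[(1)] = -1
Sum: (-3)·(2) + (-4)·(-1) = -2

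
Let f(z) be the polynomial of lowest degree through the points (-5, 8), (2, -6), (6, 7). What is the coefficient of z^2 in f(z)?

21/44

L_0(z) = (z - 2)(z - 6) / [77] = (1/77)z^2 - (8/77)z + 12/77
L_1(z) = (z + 5)(z - 6) / [-28] = -(1/28)z^2 + (1/28)z + 15/14
L_2(z) = (z + 5)(z - 2) / [44] = (1/44)z^2 + (3/44)z - 5/22
f(z) = 8·L_0 + (-6)·L_1 + 7·L_2
Only the coefficient of z^2 is needed; take it from each L_i and combine:
8·(1/77) + (-6)·(-1/28) + 7·(1/44) = 21/44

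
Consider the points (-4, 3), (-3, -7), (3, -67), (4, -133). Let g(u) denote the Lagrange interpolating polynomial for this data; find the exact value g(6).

Evaluate each Lagrange basis at u = 6:
L_0(6) = (9)·(3)·(2)/[(-1)·(-7)·(-8)] = -27/28
L_1(6) = (10)·(3)·(2)/[(1)·(-6)·(-7)] = 10/7
L_2(6) = (10)·(9)·(2)/[(7)·(6)·(-1)] = -30/7
L_3(6) = (10)·(9)·(3)/[(8)·(7)·(1)] = 135/28
Sum: 3·(-27/28) + (-7)·(10/7) + (-67)·(-30/7) + (-133)·(135/28) = -367

-367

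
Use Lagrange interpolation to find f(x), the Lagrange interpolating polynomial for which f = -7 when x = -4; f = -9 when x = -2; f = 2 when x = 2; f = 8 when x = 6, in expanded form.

Build the Lagrange basis polynomials:
L_0(x) = (x + 2)(x - 2)(x - 6) / [-120] = -(1/120)x^3 + (1/20)x^2 + (1/30)x - 1/5
L_1(x) = (x + 4)(x - 2)(x - 6) / [64] = (1/64)x^3 - (1/16)x^2 - (5/16)x + 3/4
L_2(x) = (x + 4)(x + 2)(x - 6) / [-96] = -(1/96)x^3 + (7/24)x + 1/2
L_3(x) = (x + 4)(x + 2)(x - 2) / [320] = (1/320)x^3 + (1/80)x^2 - (1/80)x - 1/20
f(x) = (-7)·L_0 + (-9)·L_1 + 2·L_2 + 8·L_3
  (-7)·L_0(x) = (7/120)x^3 - (7/20)x^2 - (7/30)x + 7/5
  (-9)·L_1(x) = -(9/64)x^3 + (9/16)x^2 + (45/16)x - 27/4
  2·L_2(x) = -(1/48)x^3 + (7/12)x + 1
  8·L_3(x) = (1/40)x^3 + (1/10)x^2 - (1/10)x - 2/5
Adding term by term: -(5/64)x^3 + (5/16)x^2 + (49/16)x - 19/4

f(x) = -(5/64)x^3 + (5/16)x^2 + (49/16)x - 19/4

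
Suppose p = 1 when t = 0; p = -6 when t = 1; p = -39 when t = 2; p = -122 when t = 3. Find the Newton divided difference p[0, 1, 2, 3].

-4

p[0,1] = (-6 - 1) / (1 - 0) = -7
p[1,2] = (-39 - (-6)) / (2 - 1) = -33
p[2,3] = (-122 - (-39)) / (3 - 2) = -83
p[0,1,2] = (-33 - (-7)) / (2 - 0) = -13
p[1,2,3] = (-83 - (-33)) / (3 - 1) = -25
p[0,1,2,3] = (-25 - (-13)) / (3 - 0) = -4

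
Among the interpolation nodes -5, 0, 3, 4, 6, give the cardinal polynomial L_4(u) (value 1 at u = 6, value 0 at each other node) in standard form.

L_4(u) = (u + 5)u(u - 3)(u - 4) / [(11)·(6)·(3)·(2)]
       = (u^4 - 2u^3 - 23u^2 + 60u) / (396)

L_4(u) = (1/396)u^4 - (1/198)u^3 - (23/396)u^2 + (5/33)u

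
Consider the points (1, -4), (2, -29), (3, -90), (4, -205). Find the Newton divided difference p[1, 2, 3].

-18

p[1,2] = (-29 - (-4)) / (2 - 1) = -25
p[2,3] = (-90 - (-29)) / (3 - 2) = -61
p[1,2,3] = (-61 - (-25)) / (3 - 1) = -18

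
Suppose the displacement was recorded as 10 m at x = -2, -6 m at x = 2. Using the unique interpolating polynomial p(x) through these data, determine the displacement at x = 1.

L_0(1) = (-1)/[(-4)] = 1/4
L_1(1) = (3)/[(4)] = 3/4
Sum: 10·(1/4) + (-6)·(3/4) = -2

-2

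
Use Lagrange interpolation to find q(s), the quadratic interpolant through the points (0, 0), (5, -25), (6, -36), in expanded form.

L_0(s) = (s - 5)(s - 6) / [30] = (1/30)s^2 - (11/30)s + 1
L_1(s) = s(s - 6) / [-5] = -(1/5)s^2 + (6/5)s
L_2(s) = s(s - 5) / [6] = (1/6)s^2 - (5/6)s
q(s) = 0·L_0 + (-25)·L_1 + (-36)·L_2
  0·L_0(s) = 0
  (-25)·L_1(s) = 5s^2 - 30s
  (-36)·L_2(s) = -6s^2 + 30s
Adding term by term: -s^2

q(s) = -s^2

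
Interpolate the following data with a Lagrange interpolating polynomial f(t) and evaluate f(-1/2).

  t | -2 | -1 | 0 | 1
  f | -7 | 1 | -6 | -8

Evaluate each Lagrange basis at t = -1/2:
L_0(-1/2) = (1/2)·(-1/2)·(-3/2)/[(-1)·(-2)·(-3)] = -1/16
L_1(-1/2) = (3/2)·(-1/2)·(-3/2)/[(1)·(-1)·(-2)] = 9/16
L_2(-1/2) = (3/2)·(1/2)·(-3/2)/[(2)·(1)·(-1)] = 9/16
L_3(-1/2) = (3/2)·(1/2)·(-1/2)/[(3)·(2)·(1)] = -1/16
Sum: (-7)·(-1/16) + 1·(9/16) + (-6)·(9/16) + (-8)·(-1/16) = -15/8

-15/8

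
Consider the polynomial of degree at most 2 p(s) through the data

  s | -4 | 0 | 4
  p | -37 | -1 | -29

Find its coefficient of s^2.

Build the Lagrange basis polynomials:
L_0(s) = s(s - 4) / [32] = (1/32)s^2 - (1/8)s
L_1(s) = (s + 4)(s - 4) / [-16] = -(1/16)s^2 + 1
L_2(s) = (s + 4)s / [32] = (1/32)s^2 + (1/8)s
p(s) = (-37)·L_0 + (-1)·L_1 + (-29)·L_2
Only the coefficient of s^2 is needed; take it from each L_i and combine:
(-37)·(1/32) + (-1)·(-1/16) + (-29)·(1/32) = -2

-2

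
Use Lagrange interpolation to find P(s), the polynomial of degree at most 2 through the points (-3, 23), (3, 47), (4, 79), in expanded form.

Build the Lagrange basis polynomials:
L_0(s) = (s - 3)(s - 4) / [42] = (1/42)s^2 - (1/6)s + 2/7
L_1(s) = (s + 3)(s - 4) / [-6] = -(1/6)s^2 + (1/6)s + 2
L_2(s) = (s + 3)(s - 3) / [7] = (1/7)s^2 - 9/7
P(s) = 23·L_0 + 47·L_1 + 79·L_2
  23·L_0(s) = (23/42)s^2 - (23/6)s + 46/7
  47·L_1(s) = -(47/6)s^2 + (47/6)s + 94
  79·L_2(s) = (79/7)s^2 - 711/7
Adding term by term: 4s^2 + 4s - 1

P(s) = 4s^2 + 4s - 1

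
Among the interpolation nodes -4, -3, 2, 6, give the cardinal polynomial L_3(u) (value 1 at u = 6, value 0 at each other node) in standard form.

L_3(u) = (u + 4)(u + 3)(u - 2) / [(10)·(9)·(4)]
       = (u^3 + 5u^2 - 2u - 24) / (360)

L_3(u) = (1/360)u^3 + (1/72)u^2 - (1/180)u - 1/15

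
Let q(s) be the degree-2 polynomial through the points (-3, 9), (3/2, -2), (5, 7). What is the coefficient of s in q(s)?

Build the Lagrange basis polynomials:
L_0(s) = (s - 3/2)(s - 5) / [36] = (1/36)s^2 - (13/72)s + 5/24
L_1(s) = (s + 3)(s - 5) / [-63/4] = -(4/63)s^2 + (8/63)s + 20/21
L_2(s) = (s + 3)(s - 3/2) / [28] = (1/28)s^2 + (3/56)s - 9/56
q(s) = 9·L_0 + (-2)·L_1 + 7·L_2
Only the coefficient of s is needed; take it from each L_i and combine:
9·(-13/72) + (-2)·(8/63) + 7·(3/56) = -379/252

-379/252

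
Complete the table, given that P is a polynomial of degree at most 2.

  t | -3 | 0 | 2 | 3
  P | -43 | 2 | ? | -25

-8

The 3 known values determine P uniquely (degree ≤ 2).
L_0(2) = (2)·(-1)/[(-3)·(-6)] = -1/9
L_1(2) = (5)·(-1)/[(3)·(-3)] = 5/9
L_2(2) = (5)·(2)/[(6)·(3)] = 5/9
Sum: (-43)·(-1/9) + 2·(5/9) + (-25)·(5/9) = -8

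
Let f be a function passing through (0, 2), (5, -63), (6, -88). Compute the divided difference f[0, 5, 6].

f[0,5] = (-63 - 2) / (5 - 0) = -13
f[5,6] = (-88 - (-63)) / (6 - 5) = -25
f[0,5,6] = (-25 - (-13)) / (6 - 0) = -2

-2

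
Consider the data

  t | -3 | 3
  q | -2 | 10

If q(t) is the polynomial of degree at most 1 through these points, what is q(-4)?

Evaluate each Lagrange basis at t = -4:
L_0(-4) = (-7)/[(-6)] = 7/6
L_1(-4) = (-1)/[(6)] = -1/6
Sum: (-2)·(7/6) + 10·(-1/6) = -4

-4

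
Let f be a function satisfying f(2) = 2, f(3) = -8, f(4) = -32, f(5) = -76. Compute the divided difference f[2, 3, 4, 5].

f[2,3] = (-8 - 2) / (3 - 2) = -10
f[3,4] = (-32 - (-8)) / (4 - 3) = -24
f[4,5] = (-76 - (-32)) / (5 - 4) = -44
f[2,3,4] = (-24 - (-10)) / (4 - 2) = -7
f[3,4,5] = (-44 - (-24)) / (5 - 3) = -10
f[2,3,4,5] = (-10 - (-7)) / (5 - 2) = -1

-1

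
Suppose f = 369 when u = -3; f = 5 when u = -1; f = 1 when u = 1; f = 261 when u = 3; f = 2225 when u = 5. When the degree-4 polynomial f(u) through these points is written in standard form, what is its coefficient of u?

Build the Lagrange basis polynomials:
L_0(u) = (u + 1)(u - 1)(u - 3)(u - 5) / [384] = (1/384)u^4 - (1/48)u^3 + (7/192)u^2 + (1/48)u - 5/128
L_1(u) = (u + 3)(u - 1)(u - 3)(u - 5) / [-96] = -(1/96)u^4 + (1/16)u^3 + (1/24)u^2 - (9/16)u + 15/32
L_2(u) = (u + 3)(u + 1)(u - 3)(u - 5) / [64] = (1/64)u^4 - (1/16)u^3 - (7/32)u^2 + (9/16)u + 45/64
L_3(u) = (u + 3)(u + 1)(u - 1)(u - 5) / [-96] = -(1/96)u^4 + (1/48)u^3 + (1/6)u^2 - (1/48)u - 5/32
L_4(u) = (u + 3)(u + 1)(u - 1)(u - 3) / [384] = (1/384)u^4 - (5/192)u^2 + 3/128
f(u) = 369·L_0 + 5·L_1 + 1·L_2 + 261·L_3 + 2225·L_4
Only the coefficient of u is needed; take it from each L_i and combine:
369·(1/48) + 5·(-9/16) + 1·(9/16) + 261·(-1/48) + 2225·(0) = 0

0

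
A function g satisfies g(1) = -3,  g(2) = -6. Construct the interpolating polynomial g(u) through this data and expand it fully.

g(u) = -3u

Build the Lagrange basis polynomials:
L_0(u) = (u - 2) / [-1] = -u + 2
L_1(u) = (u - 1) / [1] = u - 1
g(u) = (-3)·L_0 + (-6)·L_1
  (-3)·L_0(u) = 3u - 6
  (-6)·L_1(u) = -6u + 6
Adding term by term: -3u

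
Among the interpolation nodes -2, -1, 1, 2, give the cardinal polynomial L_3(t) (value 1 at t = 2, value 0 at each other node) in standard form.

L_3(t) = (t + 2)(t + 1)(t - 1) / [(4)·(3)·(1)]
       = (t^3 + 2t^2 - t - 2) / (12)

L_3(t) = (1/12)t^3 + (1/6)t^2 - (1/12)t - 1/6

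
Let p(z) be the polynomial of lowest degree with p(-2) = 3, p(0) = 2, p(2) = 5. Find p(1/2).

19/8

Using Newton's divided-difference form:
p[-2,0] = (2 - 3) / (0 - (-2)) = -1/2
p[0,2] = (5 - 2) / (2 - 0) = 3/2
p[-2,0,2] = (3/2 - (-1/2)) / (2 - (-2)) = 1/2
p(1/2) = 3 + (-1/2)·(5/2) + (1/2)·(5/2)·(1/2) = 19/8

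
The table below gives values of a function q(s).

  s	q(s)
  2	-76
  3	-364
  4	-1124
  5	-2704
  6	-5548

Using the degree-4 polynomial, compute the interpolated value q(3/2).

-53/2

Evaluate each Lagrange basis at s = 3/2:
L_0(3/2) = (-3/2)·(-5/2)·(-7/2)·(-9/2)/[(-1)·(-2)·(-3)·(-4)] = 315/128
L_1(3/2) = (-1/2)·(-5/2)·(-7/2)·(-9/2)/[(1)·(-1)·(-2)·(-3)] = -105/32
L_2(3/2) = (-1/2)·(-3/2)·(-7/2)·(-9/2)/[(2)·(1)·(-1)·(-2)] = 189/64
L_3(3/2) = (-1/2)·(-3/2)·(-5/2)·(-9/2)/[(3)·(2)·(1)·(-1)] = -45/32
L_4(3/2) = (-1/2)·(-3/2)·(-5/2)·(-7/2)/[(4)·(3)·(2)·(1)] = 35/128
Sum: (-76)·(315/128) + (-364)·(-105/32) + (-1124)·(189/64) + (-2704)·(-45/32) + (-5548)·(35/128) = -53/2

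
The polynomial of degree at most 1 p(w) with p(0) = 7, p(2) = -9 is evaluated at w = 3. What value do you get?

-17

Evaluate each Lagrange basis at w = 3:
L_0(3) = (1)/[(-2)] = -1/2
L_1(3) = (3)/[(2)] = 3/2
Sum: 7·(-1/2) + (-9)·(3/2) = -17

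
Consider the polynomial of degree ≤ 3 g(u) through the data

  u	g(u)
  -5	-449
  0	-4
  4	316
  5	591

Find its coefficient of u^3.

4

Build the Lagrange basis polynomials:
L_0(u) = u(u - 4)(u - 5) / [-450] = -(1/450)u^3 + (1/50)u^2 - (2/45)u
L_1(u) = (u + 5)(u - 4)(u - 5) / [100] = (1/100)u^3 - (1/25)u^2 - (1/4)u + 1
L_2(u) = (u + 5)u(u - 5) / [-36] = -(1/36)u^3 + (25/36)u
L_3(u) = (u + 5)u(u - 4) / [50] = (1/50)u^3 + (1/50)u^2 - (2/5)u
g(u) = (-449)·L_0 + (-4)·L_1 + 316·L_2 + 591·L_3
Only the coefficient of u^3 is needed; take it from each L_i and combine:
(-449)·(-1/450) + (-4)·(1/100) + 316·(-1/36) + 591·(1/50) = 4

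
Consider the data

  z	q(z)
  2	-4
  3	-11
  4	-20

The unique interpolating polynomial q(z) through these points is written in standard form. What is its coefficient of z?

-2

Build the Lagrange basis polynomials:
L_0(z) = (z - 3)(z - 4) / [2] = (1/2)z^2 - (7/2)z + 6
L_1(z) = (z - 2)(z - 4) / [-1] = -z^2 + 6z - 8
L_2(z) = (z - 2)(z - 3) / [2] = (1/2)z^2 - (5/2)z + 3
q(z) = (-4)·L_0 + (-11)·L_1 + (-20)·L_2
Only the coefficient of z is needed; take it from each L_i and combine:
(-4)·(-7/2) + (-11)·(6) + (-20)·(-5/2) = -2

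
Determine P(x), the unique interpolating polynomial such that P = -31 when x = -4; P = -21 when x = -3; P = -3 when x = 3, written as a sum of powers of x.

P(x) = -x^2 + 3x - 3

L_0(x) = (x + 3)(x - 3) / [7] = (1/7)x^2 - 9/7
L_1(x) = (x + 4)(x - 3) / [-6] = -(1/6)x^2 - (1/6)x + 2
L_2(x) = (x + 4)(x + 3) / [42] = (1/42)x^2 + (1/6)x + 2/7
P(x) = (-31)·L_0 + (-21)·L_1 + (-3)·L_2
  (-31)·L_0(x) = -(31/7)x^2 + 279/7
  (-21)·L_1(x) = (7/2)x^2 + (7/2)x - 42
  (-3)·L_2(x) = -(1/14)x^2 - (1/2)x - 6/7
Adding term by term: -x^2 + 3x - 3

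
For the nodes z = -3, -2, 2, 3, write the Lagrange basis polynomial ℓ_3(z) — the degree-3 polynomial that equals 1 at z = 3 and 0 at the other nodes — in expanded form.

ℓ_3(z) = (1/30)z^3 + (1/10)z^2 - (2/15)z - 2/5

ℓ_3(z) = (z + 3)(z + 2)(z - 2) / [(6)·(5)·(1)]
       = (z^3 + 3z^2 - 4z - 12) / (30)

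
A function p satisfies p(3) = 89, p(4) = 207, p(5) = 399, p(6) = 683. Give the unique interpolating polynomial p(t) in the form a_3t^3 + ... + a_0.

Build the Lagrange basis polynomials:
L_0(t) = (t - 4)(t - 5)(t - 6) / [-6] = -(1/6)t^3 + (5/2)t^2 - (37/3)t + 20
L_1(t) = (t - 3)(t - 5)(t - 6) / [2] = (1/2)t^3 - 7t^2 + (63/2)t - 45
L_2(t) = (t - 3)(t - 4)(t - 6) / [-2] = -(1/2)t^3 + (13/2)t^2 - 27t + 36
L_3(t) = (t - 3)(t - 4)(t - 5) / [6] = (1/6)t^3 - 2t^2 + (47/6)t - 10
p(t) = 89·L_0 + 207·L_1 + 399·L_2 + 683·L_3
  89·L_0(t) = -(89/6)t^3 + (445/2)t^2 - (3293/3)t + 1780
  207·L_1(t) = (207/2)t^3 - 1449t^2 + (13041/2)t - 9315
  399·L_2(t) = -(399/2)t^3 + (5187/2)t^2 - 10773t + 14364
  683·L_3(t) = (683/6)t^3 - 1366t^2 + (32101/6)t - 6830
Adding term by term: 3t^3 + t^2 - 1

p(t) = 3t^3 + t^2 - 1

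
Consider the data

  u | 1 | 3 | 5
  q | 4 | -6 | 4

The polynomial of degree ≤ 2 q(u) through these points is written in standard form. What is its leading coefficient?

5/2

The leading coefficient equals the top divided difference q[1,3,5].
q[1,3] = (-6 - 4) / (3 - 1) = -5
q[3,5] = (4 - (-6)) / (5 - 3) = 5
q[1,3,5] = (5 - (-5)) / (5 - 1) = 5/2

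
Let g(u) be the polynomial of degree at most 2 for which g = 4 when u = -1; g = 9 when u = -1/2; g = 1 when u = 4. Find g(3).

Evaluate each Lagrange basis at u = 3:
L_0(3) = (7/2)·(-1)/[(-1/2)·(-5)] = -7/5
L_1(3) = (4)·(-1)/[(1/2)·(-9/2)] = 16/9
L_2(3) = (4)·(7/2)/[(5)·(9/2)] = 28/45
Sum: 4·(-7/5) + 9·(16/9) + 1·(28/45) = 496/45

496/45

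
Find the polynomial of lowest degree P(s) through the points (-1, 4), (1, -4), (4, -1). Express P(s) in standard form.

Build the Lagrange basis polynomials:
L_0(s) = (s - 1)(s - 4) / [10] = (1/10)s^2 - (1/2)s + 2/5
L_1(s) = (s + 1)(s - 4) / [-6] = -(1/6)s^2 + (1/2)s + 2/3
L_2(s) = (s + 1)(s - 1) / [15] = (1/15)s^2 - 1/15
P(s) = 4·L_0 + (-4)·L_1 + (-1)·L_2
  4·L_0(s) = (2/5)s^2 - 2s + 8/5
  (-4)·L_1(s) = (2/3)s^2 - 2s - 8/3
  (-1)·L_2(s) = -(1/15)s^2 + 1/15
Adding term by term: s^2 - 4s - 1

P(s) = s^2 - 4s - 1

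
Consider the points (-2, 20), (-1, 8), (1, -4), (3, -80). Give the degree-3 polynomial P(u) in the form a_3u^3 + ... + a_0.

Newton's divided differences:
P[-2,-1] = (8 - 20) / (-1 - (-2)) = -12
P[-1,1] = (-4 - 8) / (1 - (-1)) = -6
P[1,3] = (-80 - (-4)) / (3 - 1) = -38
P[-2,-1,1] = (-6 - (-12)) / (1 - (-2)) = 2
P[-1,1,3] = (-38 - (-6)) / (3 - (-1)) = -8
P[-2,-1,1,3] = (-8 - 2) / (3 - (-2)) = -2
P(u) = 20 + (-12)·(u + 2) + 2·(u + 2)(u + 1) + (-2)·(u + 2)(u + 1)(u - 1)
Expanding: P(u) = -2u^3 - 2u^2 - 4u + 4

P(u) = -2u^3 - 2u^2 - 4u + 4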